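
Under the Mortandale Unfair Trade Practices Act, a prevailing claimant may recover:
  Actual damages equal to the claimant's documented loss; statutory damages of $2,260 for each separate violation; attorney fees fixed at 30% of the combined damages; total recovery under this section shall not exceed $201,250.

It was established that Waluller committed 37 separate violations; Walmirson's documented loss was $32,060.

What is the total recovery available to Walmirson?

Statutory damages: 37 × $2,260 = $83,620
Combined damages: $32,060 + $83,620 = $115,680
Attorney fees: 30% of $115,680 = $34,704
Total before cap: $115,680 + $34,704 = $150,384
Cap at $201,250: $150,384 is within the cap, no reduction.

$150,384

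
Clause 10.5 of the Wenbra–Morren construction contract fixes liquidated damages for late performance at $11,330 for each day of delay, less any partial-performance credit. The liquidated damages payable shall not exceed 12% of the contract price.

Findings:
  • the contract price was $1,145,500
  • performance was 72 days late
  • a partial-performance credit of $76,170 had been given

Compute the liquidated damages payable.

Per-day damages: 72 × $11,330 = $815,760
Less partial-performance credit: $815,760 − $76,170 = $739,590
Cap: 12% of $1,145,500 = $137,460
Cap at $137,460: $739,590 exceeds the cap → $137,460

$137,460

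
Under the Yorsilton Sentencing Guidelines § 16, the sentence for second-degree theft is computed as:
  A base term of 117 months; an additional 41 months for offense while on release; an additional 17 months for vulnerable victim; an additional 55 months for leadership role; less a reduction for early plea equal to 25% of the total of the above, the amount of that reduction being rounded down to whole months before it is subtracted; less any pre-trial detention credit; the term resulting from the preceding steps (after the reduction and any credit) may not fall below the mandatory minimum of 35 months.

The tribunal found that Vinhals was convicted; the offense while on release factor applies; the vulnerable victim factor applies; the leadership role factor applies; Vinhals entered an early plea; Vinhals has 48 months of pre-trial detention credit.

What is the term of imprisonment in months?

125 months

Offense while on release enhancement: +41 months
Vulnerable victim enhancement: +17 months
Leadership role enhancement: +55 months
Adjusted term: 117 months + 41 months + 17 months + 55 months = 230 months
Early plea reduction: 25% of 230 months = 57 months (rounded down)
After reduction: 230 − 57 = 173 months
Less pre-trial detention credit: 173 months − 48 months = 125 months
Minimum 35 months: 125 months meets the minimum, no increase.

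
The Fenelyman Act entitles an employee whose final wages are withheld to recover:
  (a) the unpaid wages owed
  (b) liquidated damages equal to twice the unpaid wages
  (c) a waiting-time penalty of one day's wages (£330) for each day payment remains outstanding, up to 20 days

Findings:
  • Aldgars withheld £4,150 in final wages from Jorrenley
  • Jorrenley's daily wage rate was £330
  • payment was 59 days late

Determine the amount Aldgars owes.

Doubled: 2 × £4,150 = £8,300
Penalty days: min(59, 20) = 20
Waiting-time penalty: 20 × £330 = £6,600
Total award: £4,150 + £8,300 + £6,600 = £19,050

£19,050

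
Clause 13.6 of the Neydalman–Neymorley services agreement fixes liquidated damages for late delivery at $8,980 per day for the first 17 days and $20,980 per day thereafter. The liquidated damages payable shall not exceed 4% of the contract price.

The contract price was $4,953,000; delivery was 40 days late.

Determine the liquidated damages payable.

First 17 days: 17 × $8,980 = $152,660
Remaining days: (40 − 17) × $20,980 = $482,540
Accrued per-day damages: $152,660 + $482,540 = $635,200
Cap: 4% of $4,953,000 = $198,120
Cap at $198,120: $635,200 exceeds the cap → $198,120

$198,120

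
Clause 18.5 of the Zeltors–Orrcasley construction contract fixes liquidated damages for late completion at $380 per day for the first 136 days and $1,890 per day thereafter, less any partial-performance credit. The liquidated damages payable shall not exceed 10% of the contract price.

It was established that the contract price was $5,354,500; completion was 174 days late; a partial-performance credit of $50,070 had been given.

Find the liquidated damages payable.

First 136 days: 136 × $380 = $51,680
Remaining days: (174 − 136) × $1,890 = $71,820
Accrued per-day damages: $51,680 + $71,820 = $123,500
Less partial-performance credit: $123,500 − $50,070 = $73,430
Cap: 10% of $5,354,500 = $535,450
Cap at $535,450: $73,430 is within the cap, no reduction.

Liquidated damages: $73,430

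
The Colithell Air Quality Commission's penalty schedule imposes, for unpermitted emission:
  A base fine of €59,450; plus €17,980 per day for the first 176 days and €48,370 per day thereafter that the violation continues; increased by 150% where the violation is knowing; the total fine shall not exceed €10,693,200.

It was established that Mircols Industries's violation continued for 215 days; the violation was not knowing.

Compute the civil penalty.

€5,110,360

First 176 days: 176 × €17,980 = €3,164,480
Remaining days: (215 − 176) × €48,370 = €1,886,430
Per-day component: €3,164,480 + €1,886,430 = €5,050,910
Base plus per-day: €59,450 + €5,050,910 = €5,110,360
The violation was not knowing: no 150% increase.
Cap at €10,693,200: €5,110,360 is within the cap, no reduction.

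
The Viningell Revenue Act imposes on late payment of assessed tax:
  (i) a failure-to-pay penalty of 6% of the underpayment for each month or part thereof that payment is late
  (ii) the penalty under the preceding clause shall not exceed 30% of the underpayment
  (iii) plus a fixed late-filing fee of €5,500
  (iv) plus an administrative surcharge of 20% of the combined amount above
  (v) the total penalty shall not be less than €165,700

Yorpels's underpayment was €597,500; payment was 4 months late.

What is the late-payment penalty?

€178,680

Accrued rate: 6% × 4 = 24%, capped at 30% → 24%
Failure-to-pay penalty: 24% of €597,500 = €143,400
Penalty before surcharge: €143,400 + €5,500 = €148,900
Administrative surcharge: 20% of €148,900 = €29,780
Total penalty: €148,900 + €29,780 = €178,680
Minimum €165,700: €178,680 meets the minimum, no increase.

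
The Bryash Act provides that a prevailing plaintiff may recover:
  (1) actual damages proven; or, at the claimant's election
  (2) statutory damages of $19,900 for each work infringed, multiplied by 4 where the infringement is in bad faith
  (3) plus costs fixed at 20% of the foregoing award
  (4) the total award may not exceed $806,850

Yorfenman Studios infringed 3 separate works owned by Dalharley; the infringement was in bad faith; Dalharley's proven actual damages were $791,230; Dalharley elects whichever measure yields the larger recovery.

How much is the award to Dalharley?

$806,850

Statutory damages: 3 × $19,900 = $59,700
Multiplied by 4: 4 × $59,700 = $238,800
Greater of actual damages ($791,230) or enhanced statutory damages ($238,800): $791,230
Costs: 20% of $791,230 = $158,246
Award plus costs: $791,230 + $158,246 = $949,476
Cap at $806,850: $949,476 exceeds the cap → $806,850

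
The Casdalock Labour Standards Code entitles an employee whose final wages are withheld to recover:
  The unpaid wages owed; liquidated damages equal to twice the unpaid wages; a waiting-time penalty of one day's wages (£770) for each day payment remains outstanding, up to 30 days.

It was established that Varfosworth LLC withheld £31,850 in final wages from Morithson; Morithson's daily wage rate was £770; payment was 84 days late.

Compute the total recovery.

Doubled: 2 × £31,850 = £63,700
Penalty days: min(84, 30) = 30
Waiting-time penalty: 30 × £770 = £23,100
Total award: £31,850 + £63,700 + £23,100 = £118,650

£118,650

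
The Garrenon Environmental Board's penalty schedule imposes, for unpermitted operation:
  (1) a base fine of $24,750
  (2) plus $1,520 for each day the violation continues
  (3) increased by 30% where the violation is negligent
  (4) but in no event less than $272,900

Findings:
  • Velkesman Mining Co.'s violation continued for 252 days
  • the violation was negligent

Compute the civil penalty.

Civil penalty: $530,127

Per-day component: 252 × $1,520 = $383,040
Base plus per-day: $24,750 + $383,040 = $407,790
Enhancement: 30% of $407,790 = $122,337
Enhanced fine: $407,790 + $122,337 = $530,127
Minimum $272,900: $530,127 meets the minimum, no increase.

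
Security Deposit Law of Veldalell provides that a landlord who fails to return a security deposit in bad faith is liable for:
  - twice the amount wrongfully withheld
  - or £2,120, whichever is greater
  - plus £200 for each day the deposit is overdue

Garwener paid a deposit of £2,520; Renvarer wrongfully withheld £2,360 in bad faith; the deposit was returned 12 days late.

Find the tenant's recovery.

Doubled: 2 × £2,360 = £4,720
Minimum £2,120: £4,720 meets the minimum, no increase.
Late-return penalty: 12 × £200 = £2,400
Damages plus late penalty: £4,720 + £2,400 = £7,120

£7,120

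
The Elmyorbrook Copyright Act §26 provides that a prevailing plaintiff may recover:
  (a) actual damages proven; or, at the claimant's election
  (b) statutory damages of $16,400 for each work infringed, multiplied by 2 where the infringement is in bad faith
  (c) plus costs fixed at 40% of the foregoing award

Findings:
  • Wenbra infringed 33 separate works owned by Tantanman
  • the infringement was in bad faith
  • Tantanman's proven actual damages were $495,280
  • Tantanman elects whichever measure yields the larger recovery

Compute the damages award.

Statutory damages: 33 × $16,400 = $541,200
Doubled: 2 × $541,200 = $1,082,400
Greater of actual damages ($495,280) or enhanced statutory damages ($1,082,400): $1,082,400
Costs: 40% of $1,082,400 = $432,960
Award plus costs: $1,082,400 + $432,960 = $1,515,360

$1,515,360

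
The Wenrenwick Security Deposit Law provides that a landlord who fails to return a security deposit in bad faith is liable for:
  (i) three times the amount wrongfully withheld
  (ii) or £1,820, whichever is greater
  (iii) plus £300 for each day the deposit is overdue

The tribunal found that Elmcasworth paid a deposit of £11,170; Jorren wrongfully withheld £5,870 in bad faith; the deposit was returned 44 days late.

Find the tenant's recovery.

Trebled: 3 × £5,870 = £17,610
Minimum £1,820: £17,610 meets the minimum, no increase.
Late-return penalty: 44 × £300 = £13,200
Damages plus late penalty: £17,610 + £13,200 = £30,810

£30,810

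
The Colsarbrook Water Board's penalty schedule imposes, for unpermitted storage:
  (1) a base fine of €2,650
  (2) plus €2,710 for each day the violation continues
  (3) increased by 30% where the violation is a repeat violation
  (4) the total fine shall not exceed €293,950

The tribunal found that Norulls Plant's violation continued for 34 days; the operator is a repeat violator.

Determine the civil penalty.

Per-day component: 34 × €2,710 = €92,140
Base plus per-day: €2,650 + €92,140 = €94,790
Enhancement: 30% of €94,790 = €28,437
Enhanced fine: €94,790 + €28,437 = €123,227
Cap at €293,950: €123,227 is within the cap, no reduction.

€123,227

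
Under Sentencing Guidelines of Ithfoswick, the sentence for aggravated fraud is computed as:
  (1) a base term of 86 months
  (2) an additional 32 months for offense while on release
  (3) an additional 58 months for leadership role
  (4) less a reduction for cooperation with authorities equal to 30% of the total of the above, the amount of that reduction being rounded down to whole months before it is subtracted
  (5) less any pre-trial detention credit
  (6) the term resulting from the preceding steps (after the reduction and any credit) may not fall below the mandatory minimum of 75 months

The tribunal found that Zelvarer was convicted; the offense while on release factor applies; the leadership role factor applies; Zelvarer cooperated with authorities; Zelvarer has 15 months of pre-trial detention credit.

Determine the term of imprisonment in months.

109 months

Offense while on release enhancement: +32 months
Leadership role enhancement: +58 months
Adjusted term: 86 months + 32 months + 58 months = 176 months
Cooperation with authorities reduction: 30% of 176 months = 52 months (rounded down)
After reduction: 176 − 52 = 124 months
Less pre-trial detention credit: 124 months − 15 months = 109 months
Minimum 75 months: 109 months meets the minimum, no increase.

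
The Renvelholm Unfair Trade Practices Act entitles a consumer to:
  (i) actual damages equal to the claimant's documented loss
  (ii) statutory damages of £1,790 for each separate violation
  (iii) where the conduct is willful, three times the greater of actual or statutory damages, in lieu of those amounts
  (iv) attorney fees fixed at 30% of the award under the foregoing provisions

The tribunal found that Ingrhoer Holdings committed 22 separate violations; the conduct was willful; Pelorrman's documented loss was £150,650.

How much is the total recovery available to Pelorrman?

Statutory damages: 22 × £1,790 = £39,380
Greater of actual damages (£150,650) or statutory damages (£39,380): £150,650
Trebled: 3 × £150,650 = £451,950
Attorney fees: 30% of £451,950 = £135,585
Total recovery: £451,950 + £135,585 = £587,535

£587,535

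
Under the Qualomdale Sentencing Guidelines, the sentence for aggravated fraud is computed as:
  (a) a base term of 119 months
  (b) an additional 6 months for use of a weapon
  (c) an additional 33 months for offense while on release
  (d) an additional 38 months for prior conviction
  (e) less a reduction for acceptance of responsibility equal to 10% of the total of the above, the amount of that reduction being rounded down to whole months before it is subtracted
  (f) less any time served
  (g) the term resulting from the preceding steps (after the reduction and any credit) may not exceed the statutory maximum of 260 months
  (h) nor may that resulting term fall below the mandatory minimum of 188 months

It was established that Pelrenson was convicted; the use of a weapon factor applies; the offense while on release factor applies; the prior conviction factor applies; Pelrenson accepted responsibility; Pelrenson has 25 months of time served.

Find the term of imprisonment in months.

188 months

Use of a weapon enhancement: +6 months
Offense while on release enhancement: +33 months
Prior conviction enhancement: +38 months
Adjusted term: 119 months + 6 months + 33 months + 38 months = 196 months
Acceptance of responsibility reduction: 10% of 196 months = 19 months (rounded down)
After reduction: 196 − 19 = 177 months
Less time served: 177 months − 25 months = 152 months
Cap at 260 months: 152 months is within the cap, no reduction.
Minimum 188 months: 152 months is below the minimum → 188 months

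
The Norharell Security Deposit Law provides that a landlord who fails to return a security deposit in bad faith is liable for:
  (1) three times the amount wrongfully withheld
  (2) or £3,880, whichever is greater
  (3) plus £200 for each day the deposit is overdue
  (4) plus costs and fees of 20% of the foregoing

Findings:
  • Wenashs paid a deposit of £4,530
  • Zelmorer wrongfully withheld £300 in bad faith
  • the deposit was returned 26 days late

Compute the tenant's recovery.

Recovery: £10,896

Trebled: 3 × £300 = £900
Minimum £3,880: £900 is below the minimum → £3,880
Late-return penalty: 26 × £200 = £5,200
Damages plus late penalty: £3,880 + £5,200 = £9,080
Costs and fees: 20% of £9,080 = £1,816
Total recovery: £9,080 + £1,816 = £10,896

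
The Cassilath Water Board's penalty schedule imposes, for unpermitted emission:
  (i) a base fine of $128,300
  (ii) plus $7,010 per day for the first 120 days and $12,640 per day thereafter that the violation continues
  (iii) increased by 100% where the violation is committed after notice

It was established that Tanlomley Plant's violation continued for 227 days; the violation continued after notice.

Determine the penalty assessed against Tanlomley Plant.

First 120 days: 120 × $7,010 = $841,200
Remaining days: (227 − 120) × $12,640 = $1,352,480
Per-day component: $841,200 + $1,352,480 = $2,193,680
Base plus per-day: $128,300 + $2,193,680 = $2,321,980
Enhancement: 100% of $2,321,980 = $2,321,980
Enhanced fine: $2,321,980 + $2,321,980 = $4,643,960

$4,643,960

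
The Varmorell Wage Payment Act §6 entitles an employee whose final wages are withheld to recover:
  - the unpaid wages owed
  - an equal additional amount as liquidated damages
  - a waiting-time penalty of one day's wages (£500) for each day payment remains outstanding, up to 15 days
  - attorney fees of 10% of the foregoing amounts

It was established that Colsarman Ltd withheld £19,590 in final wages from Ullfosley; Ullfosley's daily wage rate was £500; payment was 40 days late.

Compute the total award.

Liquidated damages (equal amount): £19,590
Penalty days: min(40, 15) = 15
Waiting-time penalty: 15 × £500 = £7,500
Subtotal: £19,590 + £19,590 + £7,500 = £46,680
Attorney fees: 10% of £46,680 = £4,668
Total award: £46,680 + £4,668 = £51,348

£51,348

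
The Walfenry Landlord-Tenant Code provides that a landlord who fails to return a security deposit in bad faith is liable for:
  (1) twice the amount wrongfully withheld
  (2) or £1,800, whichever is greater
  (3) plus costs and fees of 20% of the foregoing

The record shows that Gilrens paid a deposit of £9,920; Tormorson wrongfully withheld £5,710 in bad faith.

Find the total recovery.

Doubled: 2 × £5,710 = £11,420
Minimum £1,800: £11,420 meets the minimum, no increase.
Costs and fees: 20% of £11,420 = £2,284
Total recovery: £11,420 + £2,284 = £13,704

£13,704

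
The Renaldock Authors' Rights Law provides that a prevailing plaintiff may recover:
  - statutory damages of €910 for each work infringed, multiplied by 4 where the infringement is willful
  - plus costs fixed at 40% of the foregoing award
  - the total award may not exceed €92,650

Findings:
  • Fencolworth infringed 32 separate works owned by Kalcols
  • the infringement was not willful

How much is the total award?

Statutory damages: 32 × €910 = €29,120
Infringement not willful: no ×4 enhancement.
Costs: 40% of €29,120 = €11,648
Award plus costs: €29,120 + €11,648 = €40,768
Cap at €92,650: €40,768 is within the cap, no reduction.

€40,768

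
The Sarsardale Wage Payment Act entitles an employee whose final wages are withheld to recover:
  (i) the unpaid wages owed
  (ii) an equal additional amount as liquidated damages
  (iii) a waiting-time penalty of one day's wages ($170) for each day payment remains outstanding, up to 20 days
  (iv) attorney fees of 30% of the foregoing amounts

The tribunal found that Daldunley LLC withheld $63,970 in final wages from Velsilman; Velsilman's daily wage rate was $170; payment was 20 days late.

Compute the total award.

$170,742

Liquidated damages (equal amount): $63,970
Penalty days: min(20, 20) = 20
Waiting-time penalty: 20 × $170 = $3,400
Subtotal: $63,970 + $63,970 + $3,400 = $131,340
Attorney fees: 30% of $131,340 = $39,402
Total award: $131,340 + $39,402 = $170,742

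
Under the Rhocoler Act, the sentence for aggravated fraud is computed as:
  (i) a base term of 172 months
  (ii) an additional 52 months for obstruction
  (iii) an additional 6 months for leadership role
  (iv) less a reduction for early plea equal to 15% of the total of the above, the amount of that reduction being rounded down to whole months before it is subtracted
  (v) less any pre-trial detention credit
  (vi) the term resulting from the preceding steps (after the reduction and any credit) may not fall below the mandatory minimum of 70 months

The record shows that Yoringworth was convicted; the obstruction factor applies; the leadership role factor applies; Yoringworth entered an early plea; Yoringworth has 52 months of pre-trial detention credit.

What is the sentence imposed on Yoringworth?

144 months

Obstruction enhancement: +52 months
Leadership role enhancement: +6 months
Adjusted term: 172 months + 52 months + 6 months = 230 months
Early plea reduction: 15% of 230 months = 34 months (rounded down)
After reduction: 230 − 34 = 196 months
Less pre-trial detention credit: 196 months − 52 months = 144 months
Minimum 70 months: 144 months meets the minimum, no increase.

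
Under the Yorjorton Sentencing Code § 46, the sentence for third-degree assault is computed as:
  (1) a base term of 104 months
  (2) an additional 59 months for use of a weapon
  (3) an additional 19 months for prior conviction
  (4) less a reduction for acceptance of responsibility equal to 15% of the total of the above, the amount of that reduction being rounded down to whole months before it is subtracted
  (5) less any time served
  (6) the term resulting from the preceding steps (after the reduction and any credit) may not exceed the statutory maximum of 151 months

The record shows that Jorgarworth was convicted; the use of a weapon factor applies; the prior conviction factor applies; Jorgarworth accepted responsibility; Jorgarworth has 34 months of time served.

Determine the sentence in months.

121 months

Use of a weapon enhancement: +59 months
Prior conviction enhancement: +19 months
Adjusted term: 104 months + 59 months + 19 months = 182 months
Acceptance of responsibility reduction: 15% of 182 months = 27 months (rounded down)
After reduction: 182 − 27 = 155 months
Less time served: 155 months − 34 months = 121 months
Cap at 151 months: 121 months is within the cap, no reduction.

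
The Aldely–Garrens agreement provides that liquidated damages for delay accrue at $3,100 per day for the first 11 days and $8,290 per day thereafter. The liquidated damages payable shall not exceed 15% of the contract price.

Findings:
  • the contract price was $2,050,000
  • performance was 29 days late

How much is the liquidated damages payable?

$183,320

First 11 days: 11 × $3,100 = $34,100
Remaining days: (29 − 11) × $8,290 = $149,220
Accrued per-day damages: $34,100 + $149,220 = $183,320
Cap: 15% of $2,050,000 = $307,500
Cap at $307,500: $183,320 is within the cap, no reduction.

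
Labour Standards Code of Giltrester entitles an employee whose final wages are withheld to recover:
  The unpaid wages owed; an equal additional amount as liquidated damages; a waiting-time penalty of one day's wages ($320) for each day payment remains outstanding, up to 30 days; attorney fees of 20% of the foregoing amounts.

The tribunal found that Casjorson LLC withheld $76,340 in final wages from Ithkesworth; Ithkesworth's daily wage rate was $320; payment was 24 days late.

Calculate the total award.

Liquidated damages (equal amount): $76,340
Penalty days: min(24, 30) = 24
Waiting-time penalty: 24 × $320 = $7,680
Subtotal: $76,340 + $76,340 + $7,680 = $160,360
Attorney fees: 20% of $160,360 = $32,072
Total award: $160,360 + $32,072 = $192,432

$192,432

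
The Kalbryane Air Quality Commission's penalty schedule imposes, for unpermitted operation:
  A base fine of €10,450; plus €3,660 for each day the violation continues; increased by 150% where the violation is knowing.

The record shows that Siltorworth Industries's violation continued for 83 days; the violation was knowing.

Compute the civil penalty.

€785,575

Per-day component: 83 × €3,660 = €303,780
Base plus per-day: €10,450 + €303,780 = €314,230
Enhancement: 150% of €314,230 = €471,345
Enhanced fine: €314,230 + €471,345 = €785,575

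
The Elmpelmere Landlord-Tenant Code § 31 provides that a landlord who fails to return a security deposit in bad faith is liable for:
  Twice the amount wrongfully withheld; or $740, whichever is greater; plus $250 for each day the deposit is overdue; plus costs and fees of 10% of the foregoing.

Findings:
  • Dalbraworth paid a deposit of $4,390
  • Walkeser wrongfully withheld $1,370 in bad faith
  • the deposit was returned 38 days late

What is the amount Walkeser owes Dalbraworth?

$13,464

Doubled: 2 × $1,370 = $2,740
Minimum $740: $2,740 meets the minimum, no increase.
Late-return penalty: 38 × $250 = $9,500
Damages plus late penalty: $2,740 + $9,500 = $12,240
Costs and fees: 10% of $12,240 = $1,224
Total recovery: $12,240 + $1,224 = $13,464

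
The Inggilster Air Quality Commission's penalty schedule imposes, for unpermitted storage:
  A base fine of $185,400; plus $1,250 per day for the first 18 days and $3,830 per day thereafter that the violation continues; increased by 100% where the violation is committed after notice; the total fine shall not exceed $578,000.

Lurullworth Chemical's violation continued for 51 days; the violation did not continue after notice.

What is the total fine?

First 18 days: 18 × $1,250 = $22,500
Remaining days: (51 − 18) × $3,830 = $126,390
Per-day component: $22,500 + $126,390 = $148,890
Base plus per-day: $185,400 + $148,890 = $334,290
The violation did not continue after notice: no 100% increase.
Cap at $578,000: $334,290 is within the cap, no reduction.

Civil penalty: $334,290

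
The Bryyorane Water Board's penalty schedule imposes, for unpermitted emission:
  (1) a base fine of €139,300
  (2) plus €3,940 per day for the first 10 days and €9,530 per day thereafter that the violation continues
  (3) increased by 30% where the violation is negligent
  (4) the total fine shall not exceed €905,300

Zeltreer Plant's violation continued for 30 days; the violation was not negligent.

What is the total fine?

€369,300

First 10 days: 10 × €3,940 = €39,400
Remaining days: (30 − 10) × €9,530 = €190,600
Per-day component: €39,400 + €190,600 = €230,000
Base plus per-day: €139,300 + €230,000 = €369,300
The violation was not negligent: no 30% increase.
Cap at €905,300: €369,300 is within the cap, no reduction.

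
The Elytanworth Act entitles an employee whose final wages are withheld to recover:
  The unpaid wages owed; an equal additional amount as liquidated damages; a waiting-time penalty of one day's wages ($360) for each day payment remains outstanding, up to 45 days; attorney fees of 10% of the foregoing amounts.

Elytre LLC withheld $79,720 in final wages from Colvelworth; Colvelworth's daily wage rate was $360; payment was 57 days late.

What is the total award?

Liquidated damages (equal amount): $79,720
Penalty days: min(57, 45) = 45
Waiting-time penalty: 45 × $360 = $16,200
Subtotal: $79,720 + $79,720 + $16,200 = $175,640
Attorney fees: 10% of $175,640 = $17,564
Total award: $175,640 + $17,564 = $193,204

$193,204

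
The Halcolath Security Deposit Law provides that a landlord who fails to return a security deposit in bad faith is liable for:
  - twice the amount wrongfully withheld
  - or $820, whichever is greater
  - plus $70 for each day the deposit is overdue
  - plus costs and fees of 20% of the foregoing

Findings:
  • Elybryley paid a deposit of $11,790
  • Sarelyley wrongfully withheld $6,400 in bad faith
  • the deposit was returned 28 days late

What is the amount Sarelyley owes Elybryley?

$17,712

Doubled: 2 × $6,400 = $12,800
Minimum $820: $12,800 meets the minimum, no increase.
Late-return penalty: 28 × $70 = $1,960
Damages plus late penalty: $12,800 + $1,960 = $14,760
Costs and fees: 20% of $14,760 = $2,952
Total recovery: $14,760 + $2,952 = $17,712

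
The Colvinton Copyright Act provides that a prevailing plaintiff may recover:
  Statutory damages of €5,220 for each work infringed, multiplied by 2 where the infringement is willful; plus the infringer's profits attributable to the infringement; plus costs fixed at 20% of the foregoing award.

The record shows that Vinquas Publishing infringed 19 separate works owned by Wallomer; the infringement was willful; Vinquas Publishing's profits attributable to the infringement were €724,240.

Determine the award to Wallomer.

€1,107,120

Statutory damages: 19 × €5,220 = €99,180
Doubled: 2 × €99,180 = €198,360
Combined award: €198,360 + €724,240 = €922,600
Costs: 20% of €922,600 = €184,520
Award plus costs: €922,600 + €184,520 = €1,107,120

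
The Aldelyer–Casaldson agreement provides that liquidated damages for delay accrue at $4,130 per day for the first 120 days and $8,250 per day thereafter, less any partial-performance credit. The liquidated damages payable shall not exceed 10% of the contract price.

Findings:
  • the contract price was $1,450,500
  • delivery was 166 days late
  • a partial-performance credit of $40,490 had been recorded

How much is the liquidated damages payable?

First 120 days: 120 × $4,130 = $495,600
Remaining days: (166 − 120) × $8,250 = $379,500
Accrued per-day damages: $495,600 + $379,500 = $875,100
Less partial-performance credit: $875,100 − $40,490 = $834,610
Cap: 10% of $1,450,500 = $145,050
Cap at $145,050: $834,610 exceeds the cap → $145,050

$145,050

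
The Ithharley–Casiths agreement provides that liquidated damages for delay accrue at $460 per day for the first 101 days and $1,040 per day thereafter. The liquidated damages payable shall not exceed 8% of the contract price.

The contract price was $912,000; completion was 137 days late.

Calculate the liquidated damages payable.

First 101 days: 101 × $460 = $46,460
Remaining days: (137 − 101) × $1,040 = $37,440
Accrued per-day damages: $46,460 + $37,440 = $83,900
Cap: 8% of $912,000 = $72,960
Cap at $72,960: $83,900 exceeds the cap → $72,960

$72,960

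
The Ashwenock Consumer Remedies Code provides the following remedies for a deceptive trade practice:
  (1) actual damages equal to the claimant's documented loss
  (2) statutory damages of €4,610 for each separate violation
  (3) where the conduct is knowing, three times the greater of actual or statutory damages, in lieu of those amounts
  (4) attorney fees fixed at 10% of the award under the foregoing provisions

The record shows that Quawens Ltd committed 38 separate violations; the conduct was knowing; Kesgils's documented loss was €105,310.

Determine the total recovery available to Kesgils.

€578,094

Statutory damages: 38 × €4,610 = €175,180
Greater of actual damages (€105,310) or statutory damages (€175,180): €175,180
Trebled: 3 × €175,180 = €525,540
Attorney fees: 10% of €525,540 = €52,554
Total recovery: €525,540 + €52,554 = €578,094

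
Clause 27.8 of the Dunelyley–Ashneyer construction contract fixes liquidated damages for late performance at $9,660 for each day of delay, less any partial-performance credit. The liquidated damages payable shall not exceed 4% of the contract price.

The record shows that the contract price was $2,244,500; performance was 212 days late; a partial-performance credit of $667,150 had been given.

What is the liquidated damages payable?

$89,780

Per-day damages: 212 × $9,660 = $2,047,920
Less partial-performance credit: $2,047,920 − $667,150 = $1,380,770
Cap: 4% of $2,244,500 = $89,780
Cap at $89,780: $1,380,770 exceeds the cap → $89,780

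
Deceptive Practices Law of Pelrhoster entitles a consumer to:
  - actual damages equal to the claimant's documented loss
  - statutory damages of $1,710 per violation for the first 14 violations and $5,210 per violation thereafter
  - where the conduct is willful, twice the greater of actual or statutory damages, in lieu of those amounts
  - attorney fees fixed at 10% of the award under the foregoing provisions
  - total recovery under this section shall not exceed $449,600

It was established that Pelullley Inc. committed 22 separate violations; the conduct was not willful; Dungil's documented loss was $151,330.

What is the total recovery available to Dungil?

$238,645

First 14 violations: 14 × $1,710 = $23,940
Remaining violations: (22 − 14) × $5,210 = $41,680
Statutory damages: $23,940 + $41,680 = $65,620
Conduct not willful: the in-lieu enhancement does not apply.
Actual plus statutory damages: $151,330 + $65,620 = $216,950
Attorney fees: 10% of $216,950 = $21,695
Total before cap: $216,950 + $21,695 = $238,645
Cap at $449,600: $238,645 is within the cap, no reduction.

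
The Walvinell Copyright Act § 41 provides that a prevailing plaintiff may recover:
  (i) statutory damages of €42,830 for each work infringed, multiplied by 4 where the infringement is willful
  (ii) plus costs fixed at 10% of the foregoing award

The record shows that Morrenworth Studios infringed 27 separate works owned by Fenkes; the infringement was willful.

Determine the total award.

Statutory damages: 27 × €42,830 = €1,156,410
Multiplied by 4: 4 × €1,156,410 = €4,625,640
Costs: 10% of €4,625,640 = €462,564
Award plus costs: €4,625,640 + €462,564 = €5,088,204

€5,088,204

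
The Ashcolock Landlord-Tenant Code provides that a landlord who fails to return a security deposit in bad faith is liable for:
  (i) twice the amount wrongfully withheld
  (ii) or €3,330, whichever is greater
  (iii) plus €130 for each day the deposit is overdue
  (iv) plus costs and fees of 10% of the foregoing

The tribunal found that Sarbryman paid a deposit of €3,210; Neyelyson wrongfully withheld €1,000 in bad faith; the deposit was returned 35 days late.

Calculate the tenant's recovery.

Doubled: 2 × €1,000 = €2,000
Minimum €3,330: €2,000 is below the minimum → €3,330
Late-return penalty: 35 × €130 = €4,550
Damages plus late penalty: €3,330 + €4,550 = €7,880
Costs and fees: 10% of €7,880 = €788
Total recovery: €7,880 + €788 = €8,668

€8,668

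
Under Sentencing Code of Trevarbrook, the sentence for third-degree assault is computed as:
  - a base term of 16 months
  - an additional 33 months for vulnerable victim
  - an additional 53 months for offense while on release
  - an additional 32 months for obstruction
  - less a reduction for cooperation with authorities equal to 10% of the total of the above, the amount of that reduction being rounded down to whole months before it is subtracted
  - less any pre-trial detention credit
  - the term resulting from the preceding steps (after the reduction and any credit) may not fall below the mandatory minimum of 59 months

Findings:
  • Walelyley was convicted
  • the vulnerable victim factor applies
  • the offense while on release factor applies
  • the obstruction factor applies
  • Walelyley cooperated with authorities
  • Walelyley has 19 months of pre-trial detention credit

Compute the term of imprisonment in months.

Vulnerable victim enhancement: +33 months
Offense while on release enhancement: +53 months
Obstruction enhancement: +32 months
Adjusted term: 16 months + 33 months + 53 months + 32 months = 134 months
Cooperation with authorities reduction: 10% of 134 months = 13 months (rounded down)
After reduction: 134 − 13 = 121 months
Less pre-trial detention credit: 121 months − 19 months = 102 months
Minimum 59 months: 102 months meets the minimum, no increase.

102 months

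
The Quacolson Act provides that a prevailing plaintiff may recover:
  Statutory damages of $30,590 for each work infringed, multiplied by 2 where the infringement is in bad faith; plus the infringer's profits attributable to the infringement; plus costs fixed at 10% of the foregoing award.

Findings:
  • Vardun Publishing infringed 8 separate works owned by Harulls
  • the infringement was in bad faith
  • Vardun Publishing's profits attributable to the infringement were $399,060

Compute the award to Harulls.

Award: $977,350

Statutory damages: 8 × $30,590 = $244,720
Doubled: 2 × $244,720 = $489,440
Combined award: $489,440 + $399,060 = $888,500
Costs: 10% of $888,500 = $88,850
Award plus costs: $888,500 + $88,850 = $977,350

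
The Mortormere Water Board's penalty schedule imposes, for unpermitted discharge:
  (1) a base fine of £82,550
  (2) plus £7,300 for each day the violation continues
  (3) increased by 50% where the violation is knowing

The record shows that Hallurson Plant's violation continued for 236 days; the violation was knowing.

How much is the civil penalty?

£2,708,025

Per-day component: 236 × £7,300 = £1,722,800
Base plus per-day: £82,550 + £1,722,800 = £1,805,350
Enhancement: 50% of £1,805,350 = £902,675
Enhanced fine: £1,805,350 + £902,675 = £2,708,025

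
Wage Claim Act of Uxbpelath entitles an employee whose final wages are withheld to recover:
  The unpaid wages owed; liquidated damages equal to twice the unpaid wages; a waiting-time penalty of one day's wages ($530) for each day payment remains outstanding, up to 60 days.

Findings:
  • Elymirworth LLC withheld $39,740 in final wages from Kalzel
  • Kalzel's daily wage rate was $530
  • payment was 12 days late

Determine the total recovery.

$125,580

Doubled: 2 × $39,740 = $79,480
Penalty days: min(12, 60) = 12
Waiting-time penalty: 12 × $530 = $6,360
Total award: $39,740 + $79,480 + $6,360 = $125,580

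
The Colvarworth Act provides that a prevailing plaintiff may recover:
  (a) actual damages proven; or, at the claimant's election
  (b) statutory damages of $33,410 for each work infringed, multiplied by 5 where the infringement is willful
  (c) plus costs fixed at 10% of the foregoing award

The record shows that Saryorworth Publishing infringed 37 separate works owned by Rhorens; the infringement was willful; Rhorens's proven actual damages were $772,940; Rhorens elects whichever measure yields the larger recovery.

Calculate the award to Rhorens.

Statutory damages: 37 × $33,410 = $1,236,170
Multiplied by 5: 5 × $1,236,170 = $6,180,850
Greater of actual damages ($772,940) or enhanced statutory damages ($6,180,850): $6,180,850
Costs: 10% of $6,180,850 = $618,085
Award plus costs: $6,180,850 + $618,085 = $6,798,935

$6,798,935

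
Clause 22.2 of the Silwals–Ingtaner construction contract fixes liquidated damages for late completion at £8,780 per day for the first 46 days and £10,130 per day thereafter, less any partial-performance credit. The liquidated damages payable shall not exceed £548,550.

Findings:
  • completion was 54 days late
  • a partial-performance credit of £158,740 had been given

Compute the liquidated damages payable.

First 46 days: 46 × £8,780 = £403,880
Remaining days: (54 − 46) × £10,130 = £81,040
Accrued per-day damages: £403,880 + £81,040 = £484,920
Less partial-performance credit: £484,920 − £158,740 = £326,180
Cap at £548,550: £326,180 is within the cap, no reduction.

£326,180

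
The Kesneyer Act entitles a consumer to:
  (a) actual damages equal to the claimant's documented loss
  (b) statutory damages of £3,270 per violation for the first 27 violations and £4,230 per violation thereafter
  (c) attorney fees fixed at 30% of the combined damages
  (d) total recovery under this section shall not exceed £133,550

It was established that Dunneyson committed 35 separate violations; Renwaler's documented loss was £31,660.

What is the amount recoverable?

First 27 violations: 27 × £3,270 = £88,290
Remaining violations: (35 − 27) × £4,230 = £33,840
Statutory damages: £88,290 + £33,840 = £122,130
Combined damages: £31,660 + £122,130 = £153,790
Attorney fees: 30% of £153,790 = £46,137
Total before cap: £153,790 + £46,137 = £199,927
Cap at £133,550: £199,927 exceeds the cap → £133,550

£133,550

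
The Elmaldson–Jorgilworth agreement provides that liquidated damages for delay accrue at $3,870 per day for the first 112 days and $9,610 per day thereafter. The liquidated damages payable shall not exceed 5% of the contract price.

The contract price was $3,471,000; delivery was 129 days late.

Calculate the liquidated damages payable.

First 112 days: 112 × $3,870 = $433,440
Remaining days: (129 − 112) × $9,610 = $163,370
Accrued per-day damages: $433,440 + $163,370 = $596,810
Cap: 5% of $3,471,000 = $173,550
Cap at $173,550: $596,810 exceeds the cap → $173,550

Liquidated damages: $173,550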